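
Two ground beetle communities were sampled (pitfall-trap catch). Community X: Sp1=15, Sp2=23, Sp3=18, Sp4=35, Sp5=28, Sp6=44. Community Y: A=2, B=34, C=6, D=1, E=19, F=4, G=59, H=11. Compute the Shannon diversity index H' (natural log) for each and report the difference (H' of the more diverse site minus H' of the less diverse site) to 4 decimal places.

0.1988

Community X: N=163, proportions 0.0920245, 0.1411043, 0.1104294, 0.2147239, 0.1717791, 0.2699387, giving H' = 1.7256087 (working shown to 7 dp, full precision carried).
Community Y: N=136, proportions 0.0147059, 0.25, 0.0441176, 0.0073529, 0.1397059, 0.0294118, 0.4338235, 0.0808824, giving H' = 1.5268153.
Difference = |1.7256087 − 1.5268153| = 0.1987934, i.e. 0.1988 to 4 decimal places.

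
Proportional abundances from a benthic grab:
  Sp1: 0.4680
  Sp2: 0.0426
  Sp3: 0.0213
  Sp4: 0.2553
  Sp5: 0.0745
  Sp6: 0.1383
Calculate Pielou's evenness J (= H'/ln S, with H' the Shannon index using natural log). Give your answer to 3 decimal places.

H' = −Σ pᵢ ln pᵢ = −((-0.35535) + (-0.13444) + (-0.08198) + (-0.34857) + (-0.19347) + (-0.27360)) = 1.38741 (working shown to 5 dp, full precision carried).
With S = 6 species, ln S = 1.79176, so J = 1.38741/1.79176 = 0.77433, i.e. 0.774 to 3 decimal places.

0.774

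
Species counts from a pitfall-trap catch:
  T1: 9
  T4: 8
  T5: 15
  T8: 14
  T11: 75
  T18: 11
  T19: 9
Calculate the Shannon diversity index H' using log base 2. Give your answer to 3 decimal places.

Total N = 9+8+15+14+75+11+9 = 141, so the proportions are 0.06383, 0.05674, 0.10638, 0.09929, 0.53191, 0.07801, 0.06383 (working shown to 5 dp, full precision carried).
Each pᵢ log₂ pᵢ term: 0.06383×(-3.96963)=-0.25338, 0.05674×(-4.13955)=-0.23487, 0.10638×(-3.23266)=-0.34390, 0.09929×(-3.33220)=-0.33086, 0.53191×(-0.91073)=-0.48443, 0.07801×(-3.68012)=-0.28710, 0.06383×(-3.96963)=-0.25338.
Sum = -2.18792, so H' = 2.188.

2.188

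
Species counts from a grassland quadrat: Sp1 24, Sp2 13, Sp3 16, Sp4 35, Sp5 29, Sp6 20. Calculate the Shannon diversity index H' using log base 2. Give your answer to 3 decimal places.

Total N = 24+13+16+35+29+20 = 137, so the proportions are 0.17518, 0.09489, 0.11679, 0.25547, 0.21168, 0.14599 (working shown to 5 dp, full precision carried).
Each pᵢ log₂ pᵢ term: 0.17518×(-2.51307)=-0.44025, 0.09489×(-3.39759)=-0.32240, 0.11679×(-3.09803)=-0.36181, 0.25547×(-1.96875)=-0.50297, 0.21168×(-2.24005)=-0.47417, 0.14599×(-2.77610)=-0.40527.
Sum = -2.50687, so H' = 2.507.

2.507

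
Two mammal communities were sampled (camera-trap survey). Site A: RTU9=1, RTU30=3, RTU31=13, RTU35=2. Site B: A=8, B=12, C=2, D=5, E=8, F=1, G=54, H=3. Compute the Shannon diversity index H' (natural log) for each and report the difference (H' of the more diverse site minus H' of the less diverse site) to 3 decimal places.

Site A: N=19, proportions 0.0526316, 0.1578947, 0.6842105, 0.1052632, giving H' = 0.9430457 (working shown to 7 dp, full precision carried).
Site B: N=93, proportions 0.0860215, 0.1290323, 0.0215054, 0.0537634, 0.0860215, 0.0107527, 0.5806452, 0.0322581, giving H' = 1.4011543.
Difference = |0.9430457 − 1.4011543| = 0.4581086, i.e. 0.458 to 3 decimal places.

0.458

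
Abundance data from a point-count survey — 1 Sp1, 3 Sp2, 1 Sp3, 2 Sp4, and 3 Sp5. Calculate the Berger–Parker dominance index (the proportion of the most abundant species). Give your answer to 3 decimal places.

Total N = 1+3+1+2+3 = 10, so the proportions are 0.1, 0.3, 0.1, 0.2, 0.3 (working shown to 5 dp, full precision carried).
The largest proportion is 0.3, i.e. d = 0.300 to 3 decimal places.

0.300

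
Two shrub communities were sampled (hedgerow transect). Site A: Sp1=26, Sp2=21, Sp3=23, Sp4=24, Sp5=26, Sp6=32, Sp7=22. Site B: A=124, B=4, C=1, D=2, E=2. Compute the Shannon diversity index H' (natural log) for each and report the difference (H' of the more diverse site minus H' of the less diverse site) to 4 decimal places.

1.6032

Site A: N=174, proportions 0.1494253, 0.1206897, 0.1321839, 0.137931, 0.1494253, 0.183908, 0.1264368, giving H' = 1.9369166 (working shown to 7 dp, full precision carried).
Site B: N=133, proportions 0.9323308, 0.0300752, 0.0075188, 0.0150376, 0.0150376, giving H' = 0.3337124.
Difference = |1.9369166 − 0.3337124| = 1.6032042, i.e. 1.6032 to 4 decimal places.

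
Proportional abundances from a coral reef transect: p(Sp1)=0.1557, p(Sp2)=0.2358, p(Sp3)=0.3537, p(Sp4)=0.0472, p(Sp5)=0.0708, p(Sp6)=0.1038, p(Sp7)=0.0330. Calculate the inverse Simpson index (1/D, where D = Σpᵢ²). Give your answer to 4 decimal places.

4.4633

D = 0.1557² + 0.2358² + 0.3537² + 0.0472² + 0.0708² + 0.1038² + 0.033² = 0.02424249 + 0.05560164 + 0.12510369 + 0.00222784 + 0.00501264 + 0.01077444 + 0.00108900 = 0.22405174 (working shown to 8 dp, full precision carried).
So 1/D = 4.463255, i.e. 4.4633 to 4 decimal places.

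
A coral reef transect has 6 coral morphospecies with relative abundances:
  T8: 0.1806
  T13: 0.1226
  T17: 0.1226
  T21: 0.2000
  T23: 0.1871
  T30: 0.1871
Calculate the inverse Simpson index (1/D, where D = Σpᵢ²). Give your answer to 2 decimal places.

D = 0.1806² + 0.1226² + 0.1226² + 0.2² + 0.1871² + 0.1871² = 0.032616 + 0.015031 + 0.015031 + 0.040000 + 0.035006 + 0.035006 = 0.172691 (working shown to 6 dp, full precision carried).
So 1/D = 5.7907, i.e. 5.79 to 2 decimal places.

5.79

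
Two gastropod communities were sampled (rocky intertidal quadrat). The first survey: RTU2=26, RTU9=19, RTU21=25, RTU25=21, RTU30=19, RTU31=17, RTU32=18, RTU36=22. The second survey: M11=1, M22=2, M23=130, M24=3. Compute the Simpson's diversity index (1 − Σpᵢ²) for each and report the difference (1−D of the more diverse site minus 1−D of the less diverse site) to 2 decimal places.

The first survey: N=167, proportions 0.1557, 0.1138, 0.1497, 0.1257, 0.1138, 0.1018, 0.1078, 0.1317, giving 1−D = 0.8723 (working shown to 4 dp, full precision carried).
The second survey: N=136, proportions 0.0074, 0.0147, 0.9559, 0.0221, giving 1−D = 0.0855.
Difference = |0.8723 − 0.0855| = 0.7868, i.e. 0.79 to 2 decimal places.

0.79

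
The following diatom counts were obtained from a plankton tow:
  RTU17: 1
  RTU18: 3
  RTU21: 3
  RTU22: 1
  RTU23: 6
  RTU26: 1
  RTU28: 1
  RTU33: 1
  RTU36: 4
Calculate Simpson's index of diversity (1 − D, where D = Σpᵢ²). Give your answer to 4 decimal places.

0.8299

Total N = 1+3+3+1+6+1+1+1+4 = 21, so the proportions are 0.047619, 0.142857, 0.142857, 0.047619, 0.285714, 0.047619, 0.047619, 0.047619, 0.190476 (working shown to 6 dp, full precision carried).
D = 0.047619² + 0.142857² + 0.142857² + 0.047619² + 0.285714² + 0.047619² + 0.047619² + 0.047619² + 0.190476² = 0.002268 + 0.020408 + 0.020408 + 0.002268 + 0.081633 + 0.002268 + 0.002268 + 0.002268 + 0.036281 = 0.170068.
So 1 − D = 0.829932, i.e. 0.8299 to 4 decimal places.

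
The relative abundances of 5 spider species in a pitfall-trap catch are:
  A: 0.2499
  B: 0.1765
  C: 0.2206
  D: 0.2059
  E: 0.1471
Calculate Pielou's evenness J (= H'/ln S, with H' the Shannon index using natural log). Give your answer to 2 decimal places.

0.99

H' = −Σ pᵢ ln pᵢ = −((-0.3465) + (-0.3061) + (-0.3334) + (-0.3254) + (-0.2819)) = 1.5934 (working shown to 4 dp, full precision carried).
With S = 5 species, ln S = 1.6094, so J = 1.5934/1.6094 = 0.9900, i.e. 0.99 to 2 decimal places.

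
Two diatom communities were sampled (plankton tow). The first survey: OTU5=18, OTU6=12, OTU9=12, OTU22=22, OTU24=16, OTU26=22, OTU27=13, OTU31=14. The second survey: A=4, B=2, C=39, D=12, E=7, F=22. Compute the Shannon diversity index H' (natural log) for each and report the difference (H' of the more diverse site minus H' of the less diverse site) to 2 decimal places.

0.63

The first survey: N=129, proportions 0.1395, 0.093, 0.093, 0.1705, 0.124, 0.1705, 0.1008, 0.1085, giving H' = 2.0511 (working shown to 4 dp, full precision carried).
The second survey: N=86, proportions 0.0465, 0.0233, 0.4535, 0.1395, 0.0814, 0.2558, giving H' = 1.4165.
Difference = |2.0511 − 1.4165| = 0.6346, i.e. 0.63 to 2 decimal places.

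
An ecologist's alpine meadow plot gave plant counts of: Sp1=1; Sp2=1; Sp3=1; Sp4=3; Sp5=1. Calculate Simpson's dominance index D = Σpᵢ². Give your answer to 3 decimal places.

0.265

Total N = 1+1+1+3+1 = 7, so the proportions are 0.14286, 0.14286, 0.14286, 0.42857, 0.14286 (working shown to 5 dp, full precision carried).
D = 0.14286² + 0.14286² + 0.14286² + 0.42857² + 0.14286² = 0.02041 + 0.02041 + 0.02041 + 0.18367 + 0.02041 = 0.26531.
To 3 decimal places, D = 0.265.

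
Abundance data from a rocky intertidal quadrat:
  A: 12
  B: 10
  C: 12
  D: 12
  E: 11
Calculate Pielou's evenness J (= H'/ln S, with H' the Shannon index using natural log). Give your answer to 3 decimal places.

0.998

Total N = 12+10+12+12+11 = 57, so the proportions are 0.21053, 0.17544, 0.21053, 0.21053, 0.19298 (working shown to 5 dp, full precision carried).
H' = −Σ pᵢ ln pᵢ = −((-0.32803) + (-0.30534) + (-0.32803) + (-0.32803) + (-0.31749)) = 1.60692.
With S = 5 species, ln S = 1.60944, so J = 1.60692/1.60944 = 0.99844, i.e. 0.998 to 3 decimal places.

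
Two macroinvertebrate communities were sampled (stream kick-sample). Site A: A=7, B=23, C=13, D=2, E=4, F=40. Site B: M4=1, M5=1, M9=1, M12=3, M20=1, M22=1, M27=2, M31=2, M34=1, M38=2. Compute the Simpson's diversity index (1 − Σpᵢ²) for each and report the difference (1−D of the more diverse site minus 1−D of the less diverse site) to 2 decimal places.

Site A: N=89, proportions 0.0787, 0.2584, 0.1461, 0.0225, 0.0449, 0.4494, giving 1−D = 0.7012 (working shown to 4 dp, full precision carried).
Site B: N=15, proportions 0.0667, 0.0667, 0.0667, 0.2, 0.0667, 0.0667, 0.1333, 0.1333, 0.0667, 0.1333, giving 1−D = 0.8800.
Difference = |0.7012 − 0.8800| = 0.1788, i.e. 0.18 to 2 decimal places.

0.18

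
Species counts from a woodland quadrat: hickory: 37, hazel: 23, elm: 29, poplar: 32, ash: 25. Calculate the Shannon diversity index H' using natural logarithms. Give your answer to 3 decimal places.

Total N = 37+23+29+32+25 = 146, so the proportions are 0.25342, 0.15753, 0.19863, 0.21918, 0.17123 (working shown to 5 dp, full precision carried).
Each pᵢ ln pᵢ term: 0.25342×(-1.37269)=-0.34787, 0.15753×(-1.84811)=-0.29114, 0.19863×(-1.61631)=-0.32105, 0.21918×(-1.51787)=-0.33268, 0.17123×(-1.76473)=-0.30218.
Sum = -1.59493, so H' = 1.595.

1.595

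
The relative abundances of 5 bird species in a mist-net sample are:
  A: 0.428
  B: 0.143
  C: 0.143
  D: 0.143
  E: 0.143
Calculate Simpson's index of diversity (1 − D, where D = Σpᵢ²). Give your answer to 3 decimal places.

D = 0.428² + 0.143² + 0.143² + 0.143² + 0.143² = 0.18318 + 0.02045 + 0.02045 + 0.02045 + 0.02045 = 0.26498 (working shown to 5 dp, full precision carried).
So 1 − D = 0.73502, i.e. 0.735 to 3 decimal places.

0.735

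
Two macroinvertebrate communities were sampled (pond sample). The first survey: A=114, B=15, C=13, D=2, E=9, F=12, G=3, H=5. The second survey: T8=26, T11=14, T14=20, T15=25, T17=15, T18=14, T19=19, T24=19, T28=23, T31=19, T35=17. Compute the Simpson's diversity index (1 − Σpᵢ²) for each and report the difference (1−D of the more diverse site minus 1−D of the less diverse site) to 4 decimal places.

0.3614

The first survey: N=173, proportions 0.65895954, 0.0867052, 0.07514451, 0.01156069, 0.05202312, 0.06936416, 0.01734104, 0.02890173, giving 1−D = 0.54382037 (working shown to 8 dp, full precision carried).
The second survey: N=211, proportions 0.12322275, 0.06635071, 0.09478673, 0.11848341, 0.07109005, 0.06635071, 0.09004739, 0.09004739, 0.10900474, 0.09004739, 0.08056872, giving 1−D = 0.90523573.
Difference = |0.54382037 − 0.90523573| = 0.36141536, i.e. 0.3614 to 4 decimal places.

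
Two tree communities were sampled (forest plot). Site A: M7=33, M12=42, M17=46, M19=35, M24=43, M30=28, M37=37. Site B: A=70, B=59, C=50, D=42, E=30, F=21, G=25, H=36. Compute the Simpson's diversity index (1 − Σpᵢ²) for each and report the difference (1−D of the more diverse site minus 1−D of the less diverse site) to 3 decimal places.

Site A: N=264, proportions 0.125, 0.15909, 0.17424, 0.13258, 0.16288, 0.10606, 0.14015, giving 1−D = 0.85371 (working shown to 5 dp, full precision carried).
Site B: N=333, proportions 0.21021, 0.17718, 0.15015, 0.12613, 0.09009, 0.06306, 0.07508, 0.10811, giving 1−D = 0.85655.
Difference = |0.85371 − 0.85655| = 0.00284, i.e. 0.003 to 3 decimal places.

0.003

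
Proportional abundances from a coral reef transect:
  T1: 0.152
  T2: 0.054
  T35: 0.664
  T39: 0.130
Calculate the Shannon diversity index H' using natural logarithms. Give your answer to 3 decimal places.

Each pᵢ ln pᵢ term (working shown to 5 dp, full precision carried): 0.152×(-1.88387)=-0.28635, 0.054×(-2.91877)=-0.15761, 0.664×(-0.40947)=-0.27189, 0.13×(-2.04022)=-0.26523.
Sum = -0.98108, so H' = 0.981.

0.981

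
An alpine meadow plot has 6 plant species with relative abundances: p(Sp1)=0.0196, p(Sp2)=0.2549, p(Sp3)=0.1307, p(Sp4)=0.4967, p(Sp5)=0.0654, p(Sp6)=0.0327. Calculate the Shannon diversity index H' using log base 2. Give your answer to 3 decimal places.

1.918

Each pᵢ log₂ pᵢ term (working shown to 5 dp, full precision carried): 0.0196×(-5.67300)=-0.11119, 0.2549×(-1.97200)=-0.50266, 0.1307×(-2.93567)=-0.38369, 0.4967×(-1.00955)=-0.50145, 0.0654×(-3.93457)=-0.25732, 0.0327×(-4.93457)=-0.16136.
Sum = -1.91767, so H' = 1.918.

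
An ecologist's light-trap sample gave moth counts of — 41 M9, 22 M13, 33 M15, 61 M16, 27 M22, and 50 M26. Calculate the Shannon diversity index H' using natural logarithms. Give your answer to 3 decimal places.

1.733

Total N = 41+22+33+61+27+50 = 234, so the proportions are 0.17521, 0.09402, 0.14103, 0.26068, 0.11538, 0.21368 (working shown to 5 dp, full precision carried).
Each pᵢ ln pᵢ term: 0.17521×(-1.74175)=-0.30518, 0.09402×(-2.36428)=-0.22228, 0.14103×(-1.95881)=-0.27624, 0.26068×(-1.34445)=-0.35048, 0.11538×(-2.15948)=-0.24917, 0.21368×(-1.54330)=-0.32976.
Sum = -1.73312, so H' = 1.733.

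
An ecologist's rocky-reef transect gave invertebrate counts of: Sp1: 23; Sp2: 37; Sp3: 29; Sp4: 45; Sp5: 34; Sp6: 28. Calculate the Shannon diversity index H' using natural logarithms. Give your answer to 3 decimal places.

1.769

Total N = 23+37+29+45+34+28 = 196, so the proportions are 0.11735, 0.18878, 0.14796, 0.22959, 0.17347, 0.14286 (working shown to 5 dp, full precision carried).
Each pᵢ ln pᵢ term: 0.11735×(-2.14262)=-0.25143, 0.18878×(-1.66720)=-0.31473, 0.14796×(-1.91082)=-0.28272, 0.22959×(-1.47145)=-0.33783, 0.17347×(-1.75175)=-0.30388, 0.14286×(-1.94591)=-0.27799.
Sum = -1.76858, so H' = 1.769.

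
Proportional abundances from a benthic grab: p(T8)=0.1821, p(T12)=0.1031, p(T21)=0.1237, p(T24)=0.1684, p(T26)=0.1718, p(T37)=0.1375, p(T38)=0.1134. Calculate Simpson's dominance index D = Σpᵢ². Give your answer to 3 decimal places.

D = 0.1821² + 0.1031² + 0.1237² + 0.1684² + 0.1718² + 0.1375² + 0.1134² = 0.03316 + 0.01063 + 0.01530 + 0.02836 + 0.02952 + 0.01891 + 0.01286 = 0.14873 (working shown to 5 dp, full precision carried).
To 3 decimal places, D = 0.149.

0.149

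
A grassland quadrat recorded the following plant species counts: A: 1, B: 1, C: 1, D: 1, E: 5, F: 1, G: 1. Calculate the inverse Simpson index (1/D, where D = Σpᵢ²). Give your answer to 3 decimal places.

3.903

Total N = 1+1+1+1+5+1+1 = 11, so the proportions are 0.0909091, 0.0909091, 0.0909091, 0.0909091, 0.4545455, 0.0909091, 0.0909091 (working shown to 7 dp, full precision carried).
D = 0.0909091² + 0.0909091² + 0.0909091² + 0.0909091² + 0.4545455² + 0.0909091² + 0.0909091² = 0.0082645 + 0.0082645 + 0.0082645 + 0.0082645 + 0.2066116 + 0.0082645 + 0.0082645 = 0.2561983.
So 1/D = 3.90323, i.e. 3.903 to 3 decimal places.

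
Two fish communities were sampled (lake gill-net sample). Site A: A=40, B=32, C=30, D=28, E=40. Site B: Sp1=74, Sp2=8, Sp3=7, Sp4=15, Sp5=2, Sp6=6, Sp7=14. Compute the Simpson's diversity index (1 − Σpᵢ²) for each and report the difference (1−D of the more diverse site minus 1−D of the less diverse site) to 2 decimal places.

Site A: N=170, proportions 0.23529, 0.18824, 0.17647, 0.16471, 0.23529, giving 1−D = 0.79557 (working shown to 5 dp, full precision carried).
Site B: N=126, proportions 0.5873, 0.06349, 0.05556, 0.11905, 0.01587, 0.04762, 0.11111, giving 1−D = 0.61892.
Difference = |0.79557 − 0.61892| = 0.17665, i.e. 0.18 to 2 decimal places.

0.18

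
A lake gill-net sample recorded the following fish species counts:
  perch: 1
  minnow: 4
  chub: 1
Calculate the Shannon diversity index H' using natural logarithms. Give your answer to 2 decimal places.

0.87

Total N = 1+4+1 = 6, so the proportions are 0.1667, 0.6667, 0.1667 (working shown to 4 dp, full precision carried).
Each pᵢ ln pᵢ term: 0.1667×(-1.7918)=-0.2986, 0.6667×(-0.4055)=-0.2703, 0.1667×(-1.7918)=-0.2986.
Sum = -0.8676, so H' = 0.87.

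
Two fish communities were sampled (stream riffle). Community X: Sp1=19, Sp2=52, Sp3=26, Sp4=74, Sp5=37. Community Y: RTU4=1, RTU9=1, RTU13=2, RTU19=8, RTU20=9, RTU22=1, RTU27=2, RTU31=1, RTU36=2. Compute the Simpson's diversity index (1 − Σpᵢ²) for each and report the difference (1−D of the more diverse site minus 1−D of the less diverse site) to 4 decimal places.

0.0238

Community X: N=208, proportions 0.0913462, 0.25, 0.125, 0.3557692, 0.1778846, giving 1−D = 0.7553162 (working shown to 7 dp, full precision carried).
Community Y: N=27, proportions 0.037037, 0.037037, 0.0740741, 0.2962963, 0.3333333, 0.037037, 0.0740741, 0.037037, 0.0740741, giving 1−D = 0.7791495.
Difference = |0.7553162 − 0.7791495| = 0.0238333, i.e. 0.0238 to 4 decimal places.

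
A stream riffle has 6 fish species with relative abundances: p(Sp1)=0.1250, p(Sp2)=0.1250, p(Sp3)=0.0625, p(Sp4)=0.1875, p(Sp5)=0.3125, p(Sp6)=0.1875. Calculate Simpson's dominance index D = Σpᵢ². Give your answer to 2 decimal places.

D = 0.125² + 0.125² + 0.0625² + 0.1875² + 0.3125² + 0.1875² = 0.0156 + 0.0156 + 0.0039 + 0.0352 + 0.0977 + 0.0352 = 0.2031 (working shown to 4 dp, full precision carried).
To 2 decimal places, D = 0.20.

0.20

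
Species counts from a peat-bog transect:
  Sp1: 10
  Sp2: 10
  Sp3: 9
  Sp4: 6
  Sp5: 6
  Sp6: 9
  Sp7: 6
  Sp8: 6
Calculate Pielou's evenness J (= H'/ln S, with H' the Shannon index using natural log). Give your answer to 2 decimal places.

Total N = 10+10+9+6+6+9+6+6 = 62, so the proportions are 0.1613, 0.1613, 0.1452, 0.0968, 0.0968, 0.1452, 0.0968, 0.0968 (working shown to 4 dp, full precision carried).
H' = −Σ pᵢ ln pᵢ = −((-0.2943) + (-0.2943) + (-0.2801) + (-0.2260) + (-0.2260) + (-0.2801) + (-0.2260) + (-0.2260)) = 2.0529.
With S = 8 species, ln S = 2.0794, so J = 2.0529/2.0794 = 0.9872, i.e. 0.99 to 2 decimal places.

0.99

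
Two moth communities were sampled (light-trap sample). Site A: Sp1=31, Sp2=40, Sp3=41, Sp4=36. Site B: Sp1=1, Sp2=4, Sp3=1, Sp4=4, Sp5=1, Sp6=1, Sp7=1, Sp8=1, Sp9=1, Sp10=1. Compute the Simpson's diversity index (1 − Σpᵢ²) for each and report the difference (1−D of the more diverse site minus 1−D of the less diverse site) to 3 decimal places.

Site A: N=148, proportions 0.20946, 0.27027, 0.27703, 0.24324, giving 1−D = 0.74717 (working shown to 5 dp, full precision carried).
Site B: N=16, proportions 0.0625, 0.25, 0.0625, 0.25, 0.0625, 0.0625, 0.0625, 0.0625, 0.0625, 0.0625, giving 1−D = 0.84375.
Difference = |0.74717 − 0.84375| = 0.09658, i.e. 0.097 to 3 decimal places.

0.097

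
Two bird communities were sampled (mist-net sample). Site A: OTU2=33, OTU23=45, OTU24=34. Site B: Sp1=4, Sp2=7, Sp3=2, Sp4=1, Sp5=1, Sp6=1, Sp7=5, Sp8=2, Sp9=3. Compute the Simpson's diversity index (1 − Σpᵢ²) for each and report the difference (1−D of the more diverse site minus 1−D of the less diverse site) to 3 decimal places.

Site A: N=112, proportions 0.29464, 0.40179, 0.30357, giving 1−D = 0.65960 (working shown to 5 dp, full precision carried).
Site B: N=26, proportions 0.15385, 0.26923, 0.07692, 0.03846, 0.03846, 0.03846, 0.19231, 0.07692, 0.11538, giving 1−D = 0.83728.
Difference = |0.65960 − 0.83728| = 0.17768, i.e. 0.178 to 3 decimal places.

0.178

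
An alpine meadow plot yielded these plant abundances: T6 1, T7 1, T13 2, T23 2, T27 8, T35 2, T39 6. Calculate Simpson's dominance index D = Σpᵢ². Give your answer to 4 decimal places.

Total N = 1+1+2+2+8+2+6 = 22, so the proportions are 0.045455, 0.045455, 0.090909, 0.090909, 0.363636, 0.090909, 0.272727 (working shown to 6 dp, full precision carried).
D = 0.045455² + 0.045455² + 0.090909² + 0.090909² + 0.363636² + 0.090909² + 0.272727² = 0.002066 + 0.002066 + 0.008264 + 0.008264 + 0.132231 + 0.008264 + 0.074380 = 0.235537.
To 4 decimal places, D = 0.2355.

0.2355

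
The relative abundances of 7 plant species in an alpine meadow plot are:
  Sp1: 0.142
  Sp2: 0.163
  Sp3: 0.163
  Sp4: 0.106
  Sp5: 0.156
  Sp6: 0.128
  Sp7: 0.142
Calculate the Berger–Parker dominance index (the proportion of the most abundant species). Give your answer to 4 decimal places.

0.1630

The largest proportion is 0.163, i.e. d = 0.1630 to 4 decimal places.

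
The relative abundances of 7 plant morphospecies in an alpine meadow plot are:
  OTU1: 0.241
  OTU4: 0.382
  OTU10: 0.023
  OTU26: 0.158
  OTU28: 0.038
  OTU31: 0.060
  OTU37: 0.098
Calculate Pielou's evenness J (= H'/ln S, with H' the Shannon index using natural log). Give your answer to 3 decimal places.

H' = −Σ pᵢ ln pᵢ = −((-0.34293) + (-0.36761) + (-0.08676) + (-0.29154) + (-0.12427) + (-0.16880) + (-0.22763)) = 1.60955 (working shown to 5 dp, full precision carried).
With S = 7 species, ln S = 1.94591, so J = 1.60955/1.94591 = 0.82714, i.e. 0.827 to 3 decimal places.

0.827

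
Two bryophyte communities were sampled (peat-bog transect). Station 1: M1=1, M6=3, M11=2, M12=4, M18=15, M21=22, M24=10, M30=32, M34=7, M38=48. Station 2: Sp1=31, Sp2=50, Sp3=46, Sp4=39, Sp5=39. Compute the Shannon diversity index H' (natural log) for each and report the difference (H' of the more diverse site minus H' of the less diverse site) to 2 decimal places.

Station 1: N=144, proportions 0.0069, 0.0208, 0.0139, 0.0278, 0.1042, 0.1528, 0.0694, 0.2222, 0.0486, 0.3333, giving H' = 1.8294 (working shown to 4 dp, full precision carried).
Station 2: N=205, proportions 0.1512, 0.2439, 0.2244, 0.1902, 0.1902, giving H' = 1.5965.
Difference = |1.8294 − 1.5965| = 0.2329, i.e. 0.23 to 2 decimal places.

0.23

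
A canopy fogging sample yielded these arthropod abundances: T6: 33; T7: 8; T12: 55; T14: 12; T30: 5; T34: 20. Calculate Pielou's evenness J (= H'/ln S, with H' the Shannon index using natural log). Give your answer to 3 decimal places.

Total N = 33+8+55+12+5+20 = 133, so the proportions are 0.24812, 0.06015, 0.41353, 0.09023, 0.03759, 0.15038 (working shown to 5 dp, full precision carried).
H' = −Σ pᵢ ln pᵢ = −((-0.34584) + (-0.16908) + (-0.36516) + (-0.21703) + (-0.12334) + (-0.28490)) = 1.50535.
With S = 6 species, ln S = 1.79176, so J = 1.50535/1.79176 = 0.84015, i.e. 0.840 to 3 decimal places.

0.840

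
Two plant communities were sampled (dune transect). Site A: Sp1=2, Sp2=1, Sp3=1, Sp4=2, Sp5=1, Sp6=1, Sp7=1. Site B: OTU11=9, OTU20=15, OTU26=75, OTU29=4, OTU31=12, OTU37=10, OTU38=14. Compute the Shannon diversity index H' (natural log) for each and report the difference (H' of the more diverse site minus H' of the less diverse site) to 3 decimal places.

0.405

Site A: N=9, proportions 0.22222, 0.11111, 0.11111, 0.22222, 0.11111, 0.11111, 0.11111, giving H' = 1.88916 (working shown to 5 dp, full precision carried).
Site B: N=139, proportions 0.06475, 0.10791, 0.53957, 0.02878, 0.08633, 0.07194, 0.10072, giving H' = 1.48452.
Difference = |1.88916 − 1.48452| = 0.40464, i.e. 0.405 to 3 decimal places.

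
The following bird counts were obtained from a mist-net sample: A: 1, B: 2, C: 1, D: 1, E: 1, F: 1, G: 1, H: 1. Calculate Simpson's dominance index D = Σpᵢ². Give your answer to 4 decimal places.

0.1358

Total N = 1+2+1+1+1+1+1+1 = 9, so the proportions are 0.111111, 0.222222, 0.111111, 0.111111, 0.111111, 0.111111, 0.111111, 0.111111 (working shown to 6 dp, full precision carried).
D = 0.111111² + 0.222222² + 0.111111² + 0.111111² + 0.111111² + 0.111111² + 0.111111² + 0.111111² = 0.012346 + 0.049383 + 0.012346 + 0.012346 + 0.012346 + 0.012346 + 0.012346 + 0.012346 = 0.135802.
To 4 decimal places, D = 0.1358.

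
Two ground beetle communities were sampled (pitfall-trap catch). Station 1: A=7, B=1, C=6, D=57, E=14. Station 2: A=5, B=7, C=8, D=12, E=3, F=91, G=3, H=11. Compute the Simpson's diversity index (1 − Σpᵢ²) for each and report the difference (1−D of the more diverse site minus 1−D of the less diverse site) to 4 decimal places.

Station 1: N=85, proportions 0.082353, 0.011765, 0.070588, 0.670588, 0.164706, giving 1−D = 0.511280 (working shown to 6 dp, full precision carried).
Station 2: N=140, proportions 0.035714, 0.05, 0.057143, 0.085714, 0.021429, 0.65, 0.021429, 0.078571, giving 1−D = 0.556020.
Difference = |0.511280 − 0.556020| = 0.044740, i.e. 0.0447 to 4 decimal places.

0.0447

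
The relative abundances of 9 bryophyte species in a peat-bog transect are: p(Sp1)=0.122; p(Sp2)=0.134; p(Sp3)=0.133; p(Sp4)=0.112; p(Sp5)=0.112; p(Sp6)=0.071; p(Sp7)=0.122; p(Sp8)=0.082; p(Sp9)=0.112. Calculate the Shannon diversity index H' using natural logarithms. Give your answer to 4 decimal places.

Each pᵢ ln pᵢ term (working shown to 6 dp, full precision carried): 0.122×(-2.103734)=-0.256656, 0.134×(-2.009915)=-0.269329, 0.133×(-2.017406)=-0.268315, 0.112×(-2.189256)=-0.245197, 0.112×(-2.189256)=-0.245197, 0.071×(-2.645075)=-0.187800, 0.122×(-2.103734)=-0.256656, 0.082×(-2.501036)=-0.205085, 0.112×(-2.189256)=-0.245197.
Sum = -2.179430, so H' = 2.1794.

2.1794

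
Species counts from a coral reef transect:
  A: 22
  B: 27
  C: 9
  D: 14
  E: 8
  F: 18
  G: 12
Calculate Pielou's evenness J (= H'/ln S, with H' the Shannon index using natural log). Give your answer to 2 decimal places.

0.96

Total N = 22+27+9+14+8+18+12 = 110, so the proportions are 0.2, 0.2455, 0.0818, 0.1273, 0.0727, 0.1636, 0.1091 (working shown to 4 dp, full precision carried).
H' = −Σ pᵢ ln pᵢ = −((-0.3219) + (-0.3448) + (-0.2048) + (-0.2624) + (-0.1906) + (-0.2962) + (-0.2417)) = 1.8624.
With S = 7 species, ln S = 1.9459, so J = 1.8624/1.9459 = 0.9571, i.e. 0.96 to 2 decimal places.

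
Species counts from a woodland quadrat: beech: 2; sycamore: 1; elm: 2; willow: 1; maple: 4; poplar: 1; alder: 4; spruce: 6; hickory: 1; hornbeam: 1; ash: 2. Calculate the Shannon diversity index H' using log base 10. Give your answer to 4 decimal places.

Total N = 2+1+2+1+4+1+4+6+1+1+2 = 25, so the proportions are 0.08, 0.04, 0.08, 0.04, 0.16, 0.04, 0.16, 0.24, 0.04, 0.04, 0.08 (working shown to 6 dp, full precision carried).
Each pᵢ log₁₀ pᵢ term: 0.08×(-1.096910)=-0.087753, 0.04×(-1.397940)=-0.055918, 0.08×(-1.096910)=-0.087753, 0.04×(-1.397940)=-0.055918, 0.16×(-0.795880)=-0.127341, 0.04×(-1.397940)=-0.055918, 0.16×(-0.795880)=-0.127341, 0.24×(-0.619789)=-0.148749, 0.04×(-1.397940)=-0.055918, 0.04×(-1.397940)=-0.055918, 0.08×(-1.096910)=-0.087753.
Sum = -0.946277, so H' = 0.9463.

0.9463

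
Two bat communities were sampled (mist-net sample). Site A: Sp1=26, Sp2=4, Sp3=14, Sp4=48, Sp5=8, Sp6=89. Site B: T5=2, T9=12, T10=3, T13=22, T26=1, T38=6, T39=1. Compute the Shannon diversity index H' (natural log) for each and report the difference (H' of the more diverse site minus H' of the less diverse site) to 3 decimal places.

0.057

Site A: N=189, proportions 0.13757, 0.02116, 0.07407, 0.25397, 0.04233, 0.4709, giving H' = 1.38384 (working shown to 5 dp, full precision carried).
Site B: N=47, proportions 0.04255, 0.25532, 0.06383, 0.46809, 0.02128, 0.12766, 0.02128, giving H' = 1.44048.
Difference = |1.38384 − 1.44048| = 0.05664, i.e. 0.057 to 3 decimal places.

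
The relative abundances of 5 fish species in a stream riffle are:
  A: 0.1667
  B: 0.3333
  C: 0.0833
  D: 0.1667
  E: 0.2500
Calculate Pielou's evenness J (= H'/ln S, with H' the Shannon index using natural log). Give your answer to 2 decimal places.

H' = −Σ pᵢ ln pᵢ = −((-0.2987) + (-0.3662) + (-0.2070) + (-0.2987) + (-0.3466)) = 1.5171 (working shown to 4 dp, full precision carried).
With S = 5 species, ln S = 1.6094, so J = 1.5171/1.6094 = 0.9426, i.e. 0.94 to 2 decimal places.

0.94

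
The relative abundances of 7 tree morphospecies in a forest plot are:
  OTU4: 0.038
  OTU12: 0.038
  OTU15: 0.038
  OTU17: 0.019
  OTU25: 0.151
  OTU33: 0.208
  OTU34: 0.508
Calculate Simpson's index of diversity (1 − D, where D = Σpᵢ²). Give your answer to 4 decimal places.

D = 0.038² + 0.038² + 0.038² + 0.019² + 0.151² + 0.208² + 0.508² = 0.001444 + 0.001444 + 0.001444 + 0.000361 + 0.022801 + 0.043264 + 0.258064 = 0.328822 (working shown to 6 dp, full precision carried).
So 1 − D = 0.671178, i.e. 0.6712 to 4 decimal places.

0.6712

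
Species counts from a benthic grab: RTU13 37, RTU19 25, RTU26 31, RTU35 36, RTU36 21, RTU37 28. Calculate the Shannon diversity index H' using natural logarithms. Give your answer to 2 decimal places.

1.77

Total N = 37+25+31+36+21+28 = 178, so the proportions are 0.2079, 0.1404, 0.1742, 0.2022, 0.118, 0.1573 (working shown to 4 dp, full precision carried).
Each pᵢ ln pᵢ term: 0.2079×(-1.5709)=-0.3265, 0.1404×(-1.9629)=-0.2757, 0.1742×(-1.7478)=-0.3044, 0.2022×(-1.5983)=-0.3232, 0.118×(-2.1373)=-0.2521, 0.1573×(-1.8496)=-0.2909.
Sum = -1.7729, so H' = 1.77.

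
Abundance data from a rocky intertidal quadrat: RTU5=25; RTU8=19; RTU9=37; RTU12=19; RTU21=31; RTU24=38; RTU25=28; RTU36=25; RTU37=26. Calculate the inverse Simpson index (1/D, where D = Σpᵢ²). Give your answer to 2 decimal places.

8.54

Total N = 25+19+37+19+31+38+28+25+26 = 248, so the proportions are 0.100806, 0.076613, 0.149194, 0.076613, 0.125, 0.153226, 0.112903, 0.100806, 0.104839 (working shown to 6 dp, full precision carried).
D = 0.100806² + 0.076613² + 0.149194² + 0.076613² + 0.125² + 0.153226² + 0.112903² + 0.100806² + 0.104839² = 0.010162 + 0.005870 + 0.022259 + 0.005870 + 0.015625 + 0.023478 + 0.012747 + 0.010162 + 0.010991 = 0.117163.
So 1/D = 8.5351, i.e. 8.54 to 2 decimal places.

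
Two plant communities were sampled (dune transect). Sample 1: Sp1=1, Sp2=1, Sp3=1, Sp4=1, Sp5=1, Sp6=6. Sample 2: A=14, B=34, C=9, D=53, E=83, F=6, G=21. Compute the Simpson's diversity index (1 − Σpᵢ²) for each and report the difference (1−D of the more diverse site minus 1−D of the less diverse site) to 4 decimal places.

0.0990

Sample 1: N=11, proportions 0.090909, 0.090909, 0.090909, 0.090909, 0.090909, 0.545455, giving 1−D = 0.661157 (working shown to 6 dp, full precision carried).
Sample 2: N=220, proportions 0.063636, 0.154545, 0.040909, 0.240909, 0.377273, 0.027273, 0.095455, giving 1−D = 0.760165.
Difference = |0.661157 − 0.760165| = 0.099008, i.e. 0.0990 to 4 decimal places.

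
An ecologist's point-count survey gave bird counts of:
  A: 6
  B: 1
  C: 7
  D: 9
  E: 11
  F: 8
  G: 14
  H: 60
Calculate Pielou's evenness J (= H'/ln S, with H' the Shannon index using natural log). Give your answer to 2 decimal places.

Total N = 6+1+7+9+11+8+14+60 = 116, so the proportions are 0.0517, 0.0086, 0.0603, 0.0776, 0.0948, 0.069, 0.1207, 0.5172 (working shown to 4 dp, full precision carried).
H' = −Σ pᵢ ln pᵢ = −((-0.1532) + (-0.0410) + (-0.1694) + (-0.1983) + (-0.2234) + (-0.1844) + (-0.2552) + (-0.3410)) = 1.5659.
With S = 8 species, ln S = 2.0794, so J = 1.5659/2.0794 = 0.7531, i.e. 0.75 to 2 decimal places.

0.75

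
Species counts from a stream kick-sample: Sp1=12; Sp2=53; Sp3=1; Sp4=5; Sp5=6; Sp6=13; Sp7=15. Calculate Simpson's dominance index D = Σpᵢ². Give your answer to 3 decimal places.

Total N = 12+53+1+5+6+13+15 = 105, so the proportions are 0.11429, 0.50476, 0.00952, 0.04762, 0.05714, 0.12381, 0.14286 (working shown to 5 dp, full precision carried).
D = 0.11429² + 0.50476² + 0.00952² + 0.04762² + 0.05714² + 0.12381² + 0.14286² = 0.01306 + 0.25478 + 0.00009 + 0.00227 + 0.00327 + 0.01533 + 0.02041 = 0.30921.
To 3 decimal places, D = 0.309.

0.309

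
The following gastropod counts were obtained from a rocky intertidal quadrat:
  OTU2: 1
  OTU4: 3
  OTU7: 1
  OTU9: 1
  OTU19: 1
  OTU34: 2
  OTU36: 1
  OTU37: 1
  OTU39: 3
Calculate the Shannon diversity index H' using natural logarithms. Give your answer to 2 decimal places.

2.07

Total N = 1+3+1+1+1+2+1+1+3 = 14, so the proportions are 0.0714, 0.2143, 0.0714, 0.0714, 0.0714, 0.1429, 0.0714, 0.0714, 0.2143 (working shown to 4 dp, full precision carried).
Each pᵢ ln pᵢ term: 0.0714×(-2.6391)=-0.1885, 0.2143×(-1.5404)=-0.3301, 0.0714×(-2.6391)=-0.1885, 0.0714×(-2.6391)=-0.1885, 0.0714×(-2.6391)=-0.1885, 0.1429×(-1.9459)=-0.2780, 0.0714×(-2.6391)=-0.1885, 0.0714×(-2.6391)=-0.1885, 0.2143×(-1.5404)=-0.3301.
Sum = -2.0692, so H' = 2.07.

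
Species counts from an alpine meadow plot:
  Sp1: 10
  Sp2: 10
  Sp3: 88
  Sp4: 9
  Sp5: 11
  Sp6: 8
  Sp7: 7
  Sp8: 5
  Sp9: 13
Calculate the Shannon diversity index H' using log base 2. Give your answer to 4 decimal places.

2.3320

Total N = 10+10+88+9+11+8+7+5+13 = 161, so the proportions are 0.062112, 0.062112, 0.546584, 0.055901, 0.068323, 0.049689, 0.043478, 0.031056, 0.080745 (working shown to 6 dp, full precision carried).
Each pᵢ log₂ pᵢ term: 0.062112×(-4.008989)=-0.249006, 0.062112×(-4.008989)=-0.249006, 0.546584×(-0.871485)=-0.476340, 0.055901×(-4.160992)=-0.232602, 0.068323×(-3.871485)=-0.264511, 0.049689×(-4.330917)=-0.215201, 0.043478×(-4.523562)=-0.196677, 0.031056×(-5.008989)=-0.155559, 0.080745×(-3.630477)=-0.293144.
Sum = -2.332044, so H' = 2.3320.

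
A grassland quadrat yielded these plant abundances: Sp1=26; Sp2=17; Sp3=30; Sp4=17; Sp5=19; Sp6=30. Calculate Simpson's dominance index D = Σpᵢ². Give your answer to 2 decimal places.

0.18

Total N = 26+17+30+17+19+30 = 139, so the proportions are 0.1871, 0.1223, 0.2158, 0.1223, 0.1367, 0.2158 (working shown to 4 dp, full precision carried).
D = 0.1871² + 0.1223² + 0.2158² + 0.1223² + 0.1367² + 0.2158² = 0.0350 + 0.0150 + 0.0466 + 0.0150 + 0.0187 + 0.0466 = 0.1768.
To 2 decimal places, D = 0.18.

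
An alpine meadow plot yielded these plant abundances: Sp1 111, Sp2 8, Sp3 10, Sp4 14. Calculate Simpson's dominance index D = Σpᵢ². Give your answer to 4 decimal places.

0.6201

Total N = 111+8+10+14 = 143, so the proportions are 0.776224, 0.055944, 0.06993, 0.097902 (working shown to 6 dp, full precision carried).
D = 0.776224² + 0.055944² + 0.06993² + 0.097902² = 0.602523 + 0.003130 + 0.004890 + 0.009585 = 0.620128.
To 4 decimal places, D = 0.6201.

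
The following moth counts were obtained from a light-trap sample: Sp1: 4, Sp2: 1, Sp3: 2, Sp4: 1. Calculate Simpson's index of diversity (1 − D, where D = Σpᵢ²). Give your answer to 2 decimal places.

0.66

Total N = 4+1+2+1 = 8, so the proportions are 0.5, 0.125, 0.25, 0.125 (working shown to 4 dp, full precision carried).
D = 0.5² + 0.125² + 0.25² + 0.125² = 0.2500 + 0.0156 + 0.0625 + 0.0156 = 0.3438.
So 1 − D = 0.6562, i.e. 0.66 to 2 decimal places.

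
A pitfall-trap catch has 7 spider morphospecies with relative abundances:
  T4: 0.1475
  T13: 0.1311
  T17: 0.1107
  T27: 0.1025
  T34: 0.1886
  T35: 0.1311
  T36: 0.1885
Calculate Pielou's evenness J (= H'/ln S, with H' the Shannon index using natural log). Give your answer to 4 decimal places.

H' = −Σ pᵢ ln pᵢ = −((-0.282304) + (-0.266368) + (-0.243643) + (-0.233484) + (-0.314609) + (-0.266368) + (-0.314542)) = 1.921319 (working shown to 6 dp, full precision carried).
With S = 7 species, ln S = 1.945910, so J = 1.921319/1.945910 = 0.987362, i.e. 0.9874 to 4 decimal places.

0.9874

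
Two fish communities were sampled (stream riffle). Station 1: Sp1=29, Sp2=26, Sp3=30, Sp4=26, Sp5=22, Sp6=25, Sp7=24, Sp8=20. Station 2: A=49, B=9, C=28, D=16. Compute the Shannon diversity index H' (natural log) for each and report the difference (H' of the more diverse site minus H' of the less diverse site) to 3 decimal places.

Station 1: N=202, proportions 0.143564, 0.128713, 0.148515, 0.128713, 0.108911, 0.123762, 0.118812, 0.09901, giving H' = 2.071776 (working shown to 6 dp, full precision carried).
Station 2: N=102, proportions 0.480392, 0.088235, 0.27451, 0.156863, giving H' = 1.211861.
Difference = |2.071776 − 1.211861| = 0.859915, i.e. 0.860 to 3 decimal places.

0.860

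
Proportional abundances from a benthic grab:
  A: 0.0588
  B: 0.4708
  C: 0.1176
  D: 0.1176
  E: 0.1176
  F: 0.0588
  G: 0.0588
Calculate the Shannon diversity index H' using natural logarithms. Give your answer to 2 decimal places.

Each pᵢ ln pᵢ term (working shown to 4 dp, full precision carried): 0.0588×(-2.8336)=-0.1666, 0.4708×(-0.7533)=-0.3547, 0.1176×(-2.1405)=-0.2517, 0.1176×(-2.1405)=-0.2517, 0.1176×(-2.1405)=-0.2517, 0.0588×(-2.8336)=-0.1666, 0.0588×(-2.8336)=-0.1666.
Sum = -1.6097, so H' = 1.61.

1.61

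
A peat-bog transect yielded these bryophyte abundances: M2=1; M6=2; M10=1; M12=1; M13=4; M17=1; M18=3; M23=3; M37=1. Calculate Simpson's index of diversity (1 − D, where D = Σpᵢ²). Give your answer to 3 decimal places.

Total N = 1+2+1+1+4+1+3+3+1 = 17, so the proportions are 0.05882, 0.11765, 0.05882, 0.05882, 0.23529, 0.05882, 0.17647, 0.17647, 0.05882 (working shown to 5 dp, full precision carried).
D = 0.05882² + 0.11765² + 0.05882² + 0.05882² + 0.23529² + 0.05882² + 0.17647² + 0.17647² + 0.05882² = 0.00346 + 0.01384 + 0.00346 + 0.00346 + 0.05536 + 0.00346 + 0.03114 + 0.03114 + 0.00346 = 0.14879.
So 1 − D = 0.85121, i.e. 0.851 to 3 decimal places.

0.851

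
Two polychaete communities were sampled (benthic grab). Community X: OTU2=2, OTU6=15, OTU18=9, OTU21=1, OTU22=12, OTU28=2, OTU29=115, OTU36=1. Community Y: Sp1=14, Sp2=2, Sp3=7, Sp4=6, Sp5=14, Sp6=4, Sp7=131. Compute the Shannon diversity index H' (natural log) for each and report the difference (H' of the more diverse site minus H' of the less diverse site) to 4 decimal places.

Community X: N=157, proportions 0.012739, 0.095541, 0.057325, 0.006369, 0.076433, 0.012739, 0.732484, 0.006369, giving H' = 0.988383 (working shown to 6 dp, full precision carried).
Community Y: N=178, proportions 0.078652, 0.011236, 0.039326, 0.033708, 0.078652, 0.022472, 0.735955, giving H' = 1.002863.
Difference = |0.988383 − 1.002863| = 0.014480, i.e. 0.0145 to 4 decimal places.

0.0145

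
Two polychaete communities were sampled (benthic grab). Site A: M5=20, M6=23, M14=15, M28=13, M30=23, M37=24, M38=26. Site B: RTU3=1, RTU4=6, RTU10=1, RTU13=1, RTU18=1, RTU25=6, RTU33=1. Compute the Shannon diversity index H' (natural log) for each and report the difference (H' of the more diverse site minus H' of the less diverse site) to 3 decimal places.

Site A: N=144, proportions 0.13889, 0.15972, 0.10417, 0.09028, 0.15972, 0.16667, 0.18056, giving H' = 1.92053 (working shown to 5 dp, full precision carried).
Site B: N=17, proportions 0.05882, 0.35294, 0.05882, 0.05882, 0.05882, 0.35294, 0.05882, giving H' = 1.56844.
Difference = |1.92053 − 1.56844| = 0.35209, i.e. 0.352 to 3 decimal places.

0.352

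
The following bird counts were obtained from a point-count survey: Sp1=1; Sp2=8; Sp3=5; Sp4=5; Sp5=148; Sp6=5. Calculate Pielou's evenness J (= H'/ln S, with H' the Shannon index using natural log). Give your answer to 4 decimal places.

0.3407

Total N = 1+8+5+5+148+5 = 172, so the proportions are 0.005814, 0.046512, 0.02907, 0.02907, 0.860465, 0.02907 (working shown to 6 dp, full precision carried).
H' = −Σ pᵢ ln pᵢ = −((-0.029927) + (-0.142700) + (-0.102850) + (-0.102850) + (-0.129313) + (-0.102850)) = 0.610491.
With S = 6 species, ln S = 1.791759, so J = 0.610491/1.791759 = 0.340722, i.e. 0.3407 to 4 decimal places.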